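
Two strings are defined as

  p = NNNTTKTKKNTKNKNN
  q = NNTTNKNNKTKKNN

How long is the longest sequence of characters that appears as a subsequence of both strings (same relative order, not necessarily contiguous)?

Taking N at p[2]=q[1]; then N at p[3]=q[2]; then T at p[4]=q[3]; then T at p[5]=q[4]; then K at p[6]=q[6]; then K at p[9]=q[9]; then T at p[11]=q[10]; then K at p[12]=q[11]; then K at p[14]=q[12]; then N at p[15]=q[13]; then N at p[16]=q[14] gives a common subsequence of length 11. dp[16][14] = 11 confirms this is the maximum.

11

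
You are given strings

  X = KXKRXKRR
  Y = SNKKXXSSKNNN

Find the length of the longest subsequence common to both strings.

4

One common subsequence of length 4: K [1,4], X [2,5], X [5,6], K [6,9]. Since dp[8][12] = 4, nothing longer is possible.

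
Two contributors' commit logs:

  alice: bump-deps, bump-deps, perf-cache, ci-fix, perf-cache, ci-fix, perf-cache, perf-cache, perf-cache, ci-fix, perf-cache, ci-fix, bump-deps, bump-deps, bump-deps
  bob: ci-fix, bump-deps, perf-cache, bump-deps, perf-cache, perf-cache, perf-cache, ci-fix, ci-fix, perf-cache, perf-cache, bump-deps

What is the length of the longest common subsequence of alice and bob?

Taking bump-deps [1,2], then bump-deps [2,4], then perf-cache [3,7], then ci-fix [4,8], then ci-fix [6,9], then perf-cache [9,10], then perf-cache [11,11], then bump-deps [15,12] gives a common subsequence of length 8, and the DP table's final entry dp[15][12] is also 8, so no common subsequence is longer.

8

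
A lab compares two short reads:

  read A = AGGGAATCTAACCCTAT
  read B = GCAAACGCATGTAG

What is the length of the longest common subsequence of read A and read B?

Match G [2,1], A [6,3], A [10,4], A [11,5], C [12,6], C [13,8], T [15,12], A [16,13] — 8 bases in the same relative order in both. The LCS DP gives dp[17][14] = 8, so this is optimal.

8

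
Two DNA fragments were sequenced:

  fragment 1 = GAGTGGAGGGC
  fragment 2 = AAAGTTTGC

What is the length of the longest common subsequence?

Let dp[i][j] be the LCS length of the first i bases of fragment 1 and the first j bases of fragment 2. dp[i][j] = dp[i-1][j-1]+1 when the i-th and j-th bases match, else max(dp[i-1][j], dp[i][j-1]).
    ·  A  A  A  G  T  T  T  G  C
 ·  0  0  0  0  0  0  0  0  0  0
 G  0  0  0  0  1  1  1  1  1  1
 A  0  1  1  1  1  1  1  1  1  1
 G  0  1  1  1  2  2  2  2  2  2
 T  0  1  1  1  2  3  3  3  3  3
 G  0  1  1  1  2  3  3  3  4  4
 G  0  1  1  1  2  3  3  3  4  4
 A  0  1  2  2  2  3  3  3  4  4
 G  0  1  2  2  3  3  3  3  4  4
 G  0  1  2  2  3  3  3  3  4  4
 G  0  1  2  2  3  3  3  3  4  4
 C  0  1  2  2  3  3  3  3  4  5
dp[11][9] = 5. One LCS (by backtracking along matches): AGTGC.

5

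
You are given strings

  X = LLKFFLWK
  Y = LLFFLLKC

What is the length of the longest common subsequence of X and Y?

6

Match L (X #1, Y #1), L (X #2, Y #2), F (X #4, Y #3), F (X #5, Y #4), L (X #6, Y #6), K (X #8, Y #7) — 6 characters in the same relative order in both. The LCS DP gives dp[8][8] = 6, so this is optimal.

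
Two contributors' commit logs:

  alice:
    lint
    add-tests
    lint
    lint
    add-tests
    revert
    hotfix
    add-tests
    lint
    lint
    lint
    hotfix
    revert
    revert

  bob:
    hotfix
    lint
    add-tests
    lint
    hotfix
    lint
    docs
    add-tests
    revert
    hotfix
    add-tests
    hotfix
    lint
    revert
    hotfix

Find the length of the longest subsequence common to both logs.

Taking lint [1,2] → add-tests [2,3] → lint [3,4] → lint [4,6] → add-tests [5,8] → revert [6,9] → hotfix [7,10] → add-tests [8,11] → lint [9,13] → hotfix [12,15] gives a common subsequence of length 10, and the DP table's final entry dp[14][15] is also 10, so no common subsequence is longer.

10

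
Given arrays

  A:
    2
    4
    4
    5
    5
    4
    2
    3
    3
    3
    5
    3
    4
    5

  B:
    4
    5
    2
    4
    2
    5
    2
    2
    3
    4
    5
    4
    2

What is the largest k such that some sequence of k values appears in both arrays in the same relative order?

Match 4 [3,1], then 5 [4,2], then 4 [6,4], then 2 [7,5], then 5 [11,6], then 3 [12,9], then 4 [13,10], then 5 [14,11] — 8 values in the same relative order in both. Since dp[14][13] = 8, nothing longer is possible.

8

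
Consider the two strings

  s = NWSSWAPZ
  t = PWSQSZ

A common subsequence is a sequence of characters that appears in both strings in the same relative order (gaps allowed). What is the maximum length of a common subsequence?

4

Let dp[i][j] be the LCS length of the first i characters of s and the first j characters of t. dp[i][j] = dp[i-1][j-1]+1 when the i-th and j-th characters match, else max(dp[i-1][j], dp[i][j-1]).
    ·  P  W  S  Q  S  Z
 ·  0  0  0  0  0  0  0
 N  0  0  0  0  0  0  0
 W  0  0  1  1  1  1  1
 S  0  0  1  2  2  2  2
 S  0  0  1  2  2  3  3
 W  0  0  1  2  2  3  3
 A  0  0  1  2  2  3  3
 P  0  1  1  2  2  3  3
 Z  0  1  1  2  2  3  4
dp[8][6] = 4. One LCS (by backtracking along matches): WSSZ.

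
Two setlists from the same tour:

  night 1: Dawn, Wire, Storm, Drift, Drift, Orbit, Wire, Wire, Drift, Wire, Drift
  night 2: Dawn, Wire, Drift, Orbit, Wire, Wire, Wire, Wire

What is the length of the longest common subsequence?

Pick Dawn (night 1 #1, night 2 #1) → Wire (night 1 #2, night 2 #2) → Drift (night 1 #5, night 2 #3) → Orbit (night 1 #6, night 2 #4) → Wire (night 1 #7, night 2 #6) → Wire (night 1 #8, night 2 #7) → Wire (night 1 #10, night 2 #8); all 7 songs appear in both, in order. Since dp[11][8] = 7, nothing longer is possible.

7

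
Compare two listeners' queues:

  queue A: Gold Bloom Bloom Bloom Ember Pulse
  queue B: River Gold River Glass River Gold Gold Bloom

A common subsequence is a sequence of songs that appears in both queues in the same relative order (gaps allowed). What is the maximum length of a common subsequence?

2

Taking Gold [1,7], then Bloom [4,8] gives a common subsequence of length 2, and the DP table's final entry dp[6][8] is also 2, so no common subsequence is longer.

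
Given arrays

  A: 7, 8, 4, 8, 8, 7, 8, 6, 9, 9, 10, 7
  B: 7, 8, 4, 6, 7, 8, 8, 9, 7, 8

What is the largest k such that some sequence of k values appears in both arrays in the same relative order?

7

Match 7 at A[1]=B[1] → 8 at A[2]=B[2] → 4 at A[3]=B[3] → 8 at A[4]=B[6] → 8 at A[5]=B[7] → 7 at A[6]=B[9] → 8 at A[7]=B[10] — 7 values in the same relative order in both. dp[12][10] = 7 confirms this is the maximum.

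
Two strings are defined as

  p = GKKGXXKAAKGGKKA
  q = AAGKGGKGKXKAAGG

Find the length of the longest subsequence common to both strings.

One common subsequence of length 10: G at p[1]=q[3], K at p[2]=q[4], K at p[3]=q[7], G at p[4]=q[8], X at p[6]=q[10], K at p[7]=q[11], A at p[8]=q[12], A at p[9]=q[13], G at p[11]=q[14], G at p[12]=q[15]. dp[15][15] = 10 confirms this is the maximum.

10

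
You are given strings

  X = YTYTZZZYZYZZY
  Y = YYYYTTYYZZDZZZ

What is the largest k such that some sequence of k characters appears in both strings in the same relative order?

8

One common subsequence of length 8: Y (X #1, Y #4), then T (X #2, Y #6), then Y (X #3, Y #8), then Z (X #5, Y #9), then Z (X #6, Y #10), then Z (X #9, Y #12), then Z (X #11, Y #13), then Z (X #12, Y #14), and the DP table's final entry dp[13][14] is also 8, so no common subsequence is longer.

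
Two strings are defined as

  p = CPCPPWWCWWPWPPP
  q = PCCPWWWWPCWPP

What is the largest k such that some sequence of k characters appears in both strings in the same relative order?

Taking C (p #1, q #2), then C (p #3, q #3), then P (p #5, q #4), then W (p #6, q #5), then W (p #7, q #6), then W (p #9, q #7), then W (p #10, q #8), then P (p #11, q #9), then W (p #12, q #11), then P (p #14, q #12), then P (p #15, q #13) gives a common subsequence of length 11. dp[15][13] = 11 confirms this is the maximum.

11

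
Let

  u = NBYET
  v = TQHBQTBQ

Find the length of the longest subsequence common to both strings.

Let dp[i][j] be the LCS length of the first i characters of u and the first j characters of v. dp[i][j] = dp[i-1][j-1]+1 when the i-th and j-th characters match, else max(dp[i-1][j], dp[i][j-1]).
    ·  T  Q  H  B  Q  T  B  Q
 ·  0  0  0  0  0  0  0  0  0
 N  0  0  0  0  0  0  0  0  0
 B  0  0  0  0  1  1  1  1  1
 Y  0  0  0  0  1  1  1  1  1
 E  0  0  0  0  1  1  1  1  1
 T  0  1  1  1  1  1  2  2  2
dp[5][8] = 2. One LCS (by backtracking along matches): BT.

2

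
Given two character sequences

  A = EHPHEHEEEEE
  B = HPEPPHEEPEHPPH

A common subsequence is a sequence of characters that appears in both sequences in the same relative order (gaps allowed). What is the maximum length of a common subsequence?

Taking H at A[2]=B[1], then P at A[3]=B[2], then E at A[5]=B[3], then H at A[6]=B[6], then E at A[7]=B[7], then E at A[8]=B[8], then E at A[9]=B[10] gives a common subsequence of length 7. dp[11][14] = 7 confirms this is the maximum.

7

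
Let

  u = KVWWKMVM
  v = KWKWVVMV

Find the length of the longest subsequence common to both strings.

Let dp[i][j] be the LCS length of the first i characters of u and the first j characters of v. dp[i][j] = dp[i-1][j-1]+1 when the i-th and j-th characters match, else max(dp[i-1][j], dp[i][j-1]).
    ·  K  W  K  W  V  V  M  V
 ·  0  0  0  0  0  0  0  0  0
 K  0  1  1  1  1  1  1  1  1
 V  0  1  1  1  1  2  2  2  2
 W  0  1  2  2  2  2  2  2  2
 W  0  1  2  2  3  3  3  3  3
 K  0  1  2  3  3  3  3  3  3
 M  0  1  2  3  3  3  3  4  4
 V  0  1  2  3  3  4  4  4  5
 M  0  1  2  3  3  4  4  5  5
dp[8][8] = 5. One LCS (by backtracking along matches): KWWMV.

5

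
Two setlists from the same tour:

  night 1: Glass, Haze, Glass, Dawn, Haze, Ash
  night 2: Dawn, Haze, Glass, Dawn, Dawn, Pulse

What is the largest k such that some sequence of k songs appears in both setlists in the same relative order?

Match Haze at night 1[2]=night 2[2], then Glass at night 1[3]=night 2[3], then Dawn at night 1[4]=night 2[5] — 3 songs in the same relative order in both, and the DP table's final entry dp[6][6] is also 3, so no common subsequence is longer.

3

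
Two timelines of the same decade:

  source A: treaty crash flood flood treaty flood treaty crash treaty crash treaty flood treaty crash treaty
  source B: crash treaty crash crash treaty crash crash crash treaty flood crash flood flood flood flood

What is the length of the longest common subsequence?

8

Pick treaty (source A #1, source B #2); then crash (source A #2, source B #4); then treaty (source A #5, source B #5); then crash (source A #8, source B #7); then crash (source A #10, source B #8); then treaty (source A #11, source B #9); then flood (source A #12, source B #10); then crash (source A #14, source B #11); all 8 events appear in both, in order. Since dp[15][15] = 8, nothing longer is possible.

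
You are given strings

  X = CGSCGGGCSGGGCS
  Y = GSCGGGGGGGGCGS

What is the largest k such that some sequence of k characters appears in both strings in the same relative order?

Match G at X[2]=Y[1], S at X[3]=Y[2], C at X[4]=Y[3], G at X[5]=Y[6], G at X[6]=Y[7], G at X[7]=Y[8], G at X[10]=Y[9], G at X[11]=Y[10], G at X[12]=Y[11], C at X[13]=Y[12], S at X[14]=Y[14] — 11 characters in the same relative order in both, and the DP table's final entry dp[14][14] is also 11, so no common subsequence is longer.

11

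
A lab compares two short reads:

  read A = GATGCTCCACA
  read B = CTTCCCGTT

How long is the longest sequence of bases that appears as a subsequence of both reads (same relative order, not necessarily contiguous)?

One common subsequence of length 5: T at read A[3]=read B[2]; then T at read A[6]=read B[3]; then C at read A[7]=read B[4]; then C at read A[8]=read B[5]; then C at read A[10]=read B[6]. dp[11][9] = 5 confirms this is the maximum.

5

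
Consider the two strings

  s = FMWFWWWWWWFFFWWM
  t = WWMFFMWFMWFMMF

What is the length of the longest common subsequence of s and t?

One common subsequence of length 7: F (s #1, t #5); then M (s #2, t #6); then W (s #3, t #7); then F (s #4, t #8); then W (s #10, t #10); then F (s #11, t #11); then F (s #13, t #14). dp[16][14] = 7 confirms this is the maximum.

7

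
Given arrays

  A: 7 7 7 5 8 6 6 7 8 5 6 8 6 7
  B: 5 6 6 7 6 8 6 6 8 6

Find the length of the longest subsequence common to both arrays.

Let dp[i][j] be the LCS length of the first i values of A and the first j values of B. dp[i][j] = dp[i-1][j-1]+1 when the i-th and j-th values match, else max(dp[i-1][j], dp[i][j-1]).
    ·  5  6  6  7  6  8  6  6  8  6
 ·  0  0  0  0  0  0  0  0  0  0  0
 7  0  0  0  0  1  1  1  1  1  1  1
 7  0  0  0  0  1  1  1  1  1  1  1
 7  0  0  0  0  1  1  1  1  1  1  1
 5  0  1  1  1  1  1  1  1  1  1  1
 8  0  1  1  1  1  1  2  2  2  2  2
 6  0  1  2  2  2  2  2  3  3  3  3
 6  0  1  2  3  3  3  3  3  4  4  4
 7  0  1  2  3  4  4  4  4  4  4  4
 8  0  1  2  3  4  4  5  5  5  5  5
 5  0  1  2  3  4  4  5  5  5  5  5
 6  0  1  2  3  4  5  5  6  6  6  6
 8  0  1  2  3  4  5  6  6  6  7  7
 6  0  1  2  3  4  5  6  7  7  7  8
 7  0  1  2  3  4  5  6  7  7  7  8
dp[14][10] = 8. One LCS (by backtracking along matches): 5, 6, 6, 7, 8, 6, 8, 6.

8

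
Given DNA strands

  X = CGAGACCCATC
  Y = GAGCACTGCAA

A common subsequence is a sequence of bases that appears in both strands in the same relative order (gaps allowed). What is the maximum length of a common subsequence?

7

Match G at X[2]=Y[1] → A at X[3]=Y[2] → G at X[4]=Y[3] → A at X[5]=Y[5] → C at X[6]=Y[6] → C at X[7]=Y[9] → A at X[9]=Y[11] — 7 bases in the same relative order in both. The LCS DP gives dp[11][11] = 7, so this is optimal.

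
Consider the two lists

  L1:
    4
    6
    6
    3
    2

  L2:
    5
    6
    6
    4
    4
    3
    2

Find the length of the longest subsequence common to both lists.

Let dp[i][j] be the LCS length of the first i values of L1 and the first j values of L2. dp[i][j] = dp[i-1][j-1]+1 when the i-th and j-th values match, else max(dp[i-1][j], dp[i][j-1]).
    ·  5  6  6  4  4  3  2
 ·  0  0  0  0  0  0  0  0
 4  0  0  0  0  1  1  1  1
 6  0  0  1  1  1  1  1  1
 6  0  0  1  2  2  2  2  2
 3  0  0  1  2  2  2  3  3
 2  0  0  1  2  2  2  3  4
dp[5][7] = 4. One LCS (by backtracking along matches): 6, 6, 3, 2.

4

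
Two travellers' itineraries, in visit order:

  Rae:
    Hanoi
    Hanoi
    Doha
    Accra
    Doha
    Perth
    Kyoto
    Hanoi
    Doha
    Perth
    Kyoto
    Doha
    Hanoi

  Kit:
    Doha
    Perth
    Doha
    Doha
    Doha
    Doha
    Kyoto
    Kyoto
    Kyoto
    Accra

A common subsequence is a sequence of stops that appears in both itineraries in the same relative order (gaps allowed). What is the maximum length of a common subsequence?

Pick Doha (Rae #3, Kit #5); then Doha (Rae #5, Kit #6); then Kyoto (Rae #7, Kit #8); then Kyoto (Rae #11, Kit #9); all 4 stops appear in both, in order. The LCS DP gives dp[13][10] = 4, so this is optimal.

4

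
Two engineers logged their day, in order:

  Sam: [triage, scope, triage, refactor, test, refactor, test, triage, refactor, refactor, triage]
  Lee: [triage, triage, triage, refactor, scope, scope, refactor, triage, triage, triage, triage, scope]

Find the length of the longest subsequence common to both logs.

6

Taking triage (Sam #1, Lee #2), triage (Sam #3, Lee #3), refactor (Sam #4, Lee #4), refactor (Sam #6, Lee #7), triage (Sam #8, Lee #10), triage (Sam #11, Lee #11) gives a common subsequence of length 6. The LCS DP gives dp[11][12] = 6, so this is optimal.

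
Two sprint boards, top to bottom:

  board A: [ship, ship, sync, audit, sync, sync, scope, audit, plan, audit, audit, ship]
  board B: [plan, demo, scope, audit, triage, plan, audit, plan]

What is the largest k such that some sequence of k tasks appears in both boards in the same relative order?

Pick scope [7,3]; then audit [8,4]; then plan [9,6]; then audit [10,7]; all 4 tasks appear in both, in order. dp[12][8] = 4 confirms this is the maximum.

4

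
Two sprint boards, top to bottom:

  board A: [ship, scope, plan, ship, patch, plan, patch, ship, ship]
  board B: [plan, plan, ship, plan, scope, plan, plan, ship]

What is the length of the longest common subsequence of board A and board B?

5

Match ship at board A[1]=board B[3], scope at board A[2]=board B[5], plan at board A[3]=board B[6], plan at board A[6]=board B[7], ship at board A[9]=board B[8] — 5 tasks in the same relative order in both. dp[9][8] = 5 confirms this is the maximum.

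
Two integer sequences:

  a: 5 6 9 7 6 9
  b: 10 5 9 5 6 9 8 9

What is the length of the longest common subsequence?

Taking 5 (a #1, b #4), then 6 (a #2, b #5), then 9 (a #3, b #6), then 9 (a #6, b #8) gives a common subsequence of length 4, and the DP table's final entry dp[6][8] is also 4, so no common subsequence is longer.

4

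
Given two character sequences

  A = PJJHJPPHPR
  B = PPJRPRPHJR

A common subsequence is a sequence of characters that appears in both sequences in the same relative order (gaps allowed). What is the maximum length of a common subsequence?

Match P (A #1, B #2); then J (A #2, B #3); then P (A #6, B #5); then P (A #7, B #7); then H (A #8, B #8); then R (A #10, B #10) — 6 characters in the same relative order in both. Since dp[10][10] = 6, nothing longer is possible.

6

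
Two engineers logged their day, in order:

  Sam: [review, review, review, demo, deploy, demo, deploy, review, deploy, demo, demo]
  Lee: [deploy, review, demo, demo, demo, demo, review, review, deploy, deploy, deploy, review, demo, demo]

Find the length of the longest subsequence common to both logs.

Match review at Sam[1]=Lee[2] → review at Sam[2]=Lee[7] → review at Sam[3]=Lee[8] → deploy at Sam[5]=Lee[10] → deploy at Sam[7]=Lee[11] → review at Sam[8]=Lee[12] → demo at Sam[10]=Lee[13] → demo at Sam[11]=Lee[14] — 8 tasks in the same relative order in both, and the DP table's final entry dp[11][14] is also 8, so no common subsequence is longer.

8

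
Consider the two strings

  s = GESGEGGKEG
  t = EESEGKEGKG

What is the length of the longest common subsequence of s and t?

7

One common subsequence of length 7: E [2,2] → S [3,3] → G [4,5] → E [5,7] → G [7,8] → K [8,9] → G [10,10]. dp[10][10] = 7 confirms this is the maximum.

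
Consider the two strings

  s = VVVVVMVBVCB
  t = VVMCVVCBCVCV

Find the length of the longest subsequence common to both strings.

7

Pick V at s[1]=t[1] → V at s[2]=t[2] → V at s[3]=t[5] → V at s[4]=t[6] → B at s[8]=t[8] → V at s[9]=t[10] → C at s[10]=t[11]; all 7 characters appear in both, in order. Since dp[11][12] = 7, nothing longer is possible.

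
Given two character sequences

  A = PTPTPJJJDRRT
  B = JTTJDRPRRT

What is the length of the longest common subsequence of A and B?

Match T (A #2, B #2), T (A #4, B #3), J (A #8, B #4), D (A #9, B #5), R (A #10, B #8), R (A #11, B #9), T (A #12, B #10) — 7 characters in the same relative order in both. dp[12][10] = 7 confirms this is the maximum.

7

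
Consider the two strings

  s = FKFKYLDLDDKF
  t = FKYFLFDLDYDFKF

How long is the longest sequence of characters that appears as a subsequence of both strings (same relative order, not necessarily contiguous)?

One common subsequence of length 10: F [1,1] → K [2,2] → F [3,4] → L [6,5] → D [7,7] → L [8,8] → D [9,9] → D [10,11] → K [11,13] → F [12,14]. dp[12][14] = 10 confirms this is the maximum.

10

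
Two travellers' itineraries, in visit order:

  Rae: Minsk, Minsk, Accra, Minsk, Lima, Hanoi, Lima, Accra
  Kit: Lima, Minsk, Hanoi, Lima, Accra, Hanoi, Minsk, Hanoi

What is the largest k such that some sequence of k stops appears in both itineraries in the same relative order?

4

Taking Minsk (Rae #1, Kit #2) → Accra (Rae #3, Kit #5) → Minsk (Rae #4, Kit #7) → Hanoi (Rae #6, Kit #8) gives a common subsequence of length 4. dp[8][8] = 4 confirms this is the maximum.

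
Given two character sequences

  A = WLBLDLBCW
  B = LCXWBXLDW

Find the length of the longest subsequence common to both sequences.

Let dp[i][j] be the LCS length of the first i characters of A and the first j characters of B. dp[i][j] = dp[i-1][j-1]+1 when the i-th and j-th characters match, else max(dp[i-1][j], dp[i][j-1]).
    ·  L  C  X  W  B  X  L  D  W
 ·  0  0  0  0  0  0  0  0  0  0
 W  0  0  0  0  1  1  1  1  1  1
 L  0  1  1  1  1  1  1  2  2  2
 B  0  1  1  1  1  2  2  2  2  2
 L  0  1  1  1  1  2  2  3  3  3
 D  0  1  1  1  1  2  2  3  4  4
 L  0  1  1  1  1  2  2  3  4  4
 B  0  1  1  1  1  2  2  3  4  4
 C  0  1  2  2  2  2  2  3  4  4
 W  0  1  2  2  3  3  3  3  4  5
dp[9][9] = 5. One LCS (by backtracking along matches): WBLDW.

5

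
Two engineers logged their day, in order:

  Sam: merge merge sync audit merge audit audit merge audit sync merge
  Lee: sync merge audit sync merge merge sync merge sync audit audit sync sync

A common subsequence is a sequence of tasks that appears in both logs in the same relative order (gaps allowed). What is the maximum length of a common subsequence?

7

One common subsequence of length 7: merge [1,5]; then merge [2,6]; then sync [3,7]; then merge [5,8]; then audit [6,10]; then audit [7,11]; then sync [10,13]. dp[11][13] = 7 confirms this is the maximum.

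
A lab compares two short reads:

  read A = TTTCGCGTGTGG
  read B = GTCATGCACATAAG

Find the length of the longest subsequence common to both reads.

One common subsequence of length 6: T (read A #1, read B #2), then T (read A #2, read B #5), then C (read A #4, read B #7), then C (read A #6, read B #9), then T (read A #8, read B #11), then G (read A #12, read B #14). The LCS DP gives dp[12][14] = 6, so this is optimal.

6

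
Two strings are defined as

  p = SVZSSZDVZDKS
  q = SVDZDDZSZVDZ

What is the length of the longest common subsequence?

7

One common subsequence of length 7: S at p[1]=q[1]; then V at p[2]=q[2]; then Z at p[3]=q[7]; then S at p[5]=q[8]; then Z at p[6]=q[9]; then D at p[7]=q[11]; then Z at p[9]=q[12]. dp[12][12] = 7 confirms this is the maximum.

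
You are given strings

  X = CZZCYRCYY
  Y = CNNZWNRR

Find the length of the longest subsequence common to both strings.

Let dp[i][j] be the LCS length of the first i characters of X and the first j characters of Y. dp[i][j] = dp[i-1][j-1]+1 when the i-th and j-th characters match, else max(dp[i-1][j], dp[i][j-1]).
    ·  C  N  N  Z  W  N  R  R
 ·  0  0  0  0  0  0  0  0  0
 C  0  1  1  1  1  1  1  1  1
 Z  0  1  1  1  2  2  2  2  2
 Z  0  1  1  1  2  2  2  2  2
 C  0  1  1  1  2  2  2  2  2
 Y  0  1  1  1  2  2  2  2  2
 R  0  1  1  1  2  2  2  3  3
 C  0  1  1  1  2  2  2  3  3
 Y  0  1  1  1  2  2  2  3  3
 Y  0  1  1  1  2  2  2  3  3
dp[9][8] = 3. One LCS (by backtracking along matches): CZR.

3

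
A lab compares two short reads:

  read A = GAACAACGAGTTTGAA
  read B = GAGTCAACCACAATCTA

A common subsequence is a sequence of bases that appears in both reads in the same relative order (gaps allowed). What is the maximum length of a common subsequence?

10

Match G (read A #1, read B #3) → A (read A #2, read B #6) → A (read A #3, read B #7) → C (read A #4, read B #9) → A (read A #5, read B #10) → A (read A #6, read B #12) → A (read A #9, read B #13) → T (read A #11, read B #14) → T (read A #13, read B #16) → A (read A #16, read B #17) — 10 bases in the same relative order in both. The LCS DP gives dp[16][17] = 10, so this is optimal.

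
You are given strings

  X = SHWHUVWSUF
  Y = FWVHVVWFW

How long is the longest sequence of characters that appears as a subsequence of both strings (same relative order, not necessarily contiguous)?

Let dp[i][j] be the LCS length of the first i characters of X and the first j characters of Y. dp[i][j] = dp[i-1][j-1]+1 when the i-th and j-th characters match, else max(dp[i-1][j], dp[i][j-1]).
    ·  F  W  V  H  V  V  W  F  W
 ·  0  0  0  0  0  0  0  0  0  0
 S  0  0  0  0  0  0  0  0  0  0
 H  0  0  0  0  1  1  1  1  1  1
 W  0  0  1  1  1  1  1  2  2  2
 H  0  0  1  1  2  2  2  2  2  2
 U  0  0  1  1  2  2  2  2  2  2
 V  0  0  1  2  2  3  3  3  3  3
 W  0  0  1  2  2  3  3  4  4  4
 S  0  0  1  2  2  3  3  4  4  4
 U  0  0  1  2  2  3  3  4  4  4
 F  0  1  1  2  2  3  3  4  5  5
dp[10][9] = 5. One LCS (by backtracking along matches): WHVWF.

5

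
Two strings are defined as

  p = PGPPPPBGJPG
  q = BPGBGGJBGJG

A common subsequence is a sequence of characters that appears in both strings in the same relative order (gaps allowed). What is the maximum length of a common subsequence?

Let dp[i][j] be the LCS length of the first i characters of p and the first j characters of q. dp[i][j] = dp[i-1][j-1]+1 when the i-th and j-th characters match, else max(dp[i-1][j], dp[i][j-1]).
    ·  B  P  G  B  G  G  J  B  G  J  G
 ·  0  0  0  0  0  0  0  0  0  0  0  0
 P  0  0  1  1  1  1  1  1  1  1  1  1
 G  0  0  1  2  2  2  2  2  2  2  2  2
 P  0  0  1  2  2  2  2  2  2  2  2  2
 P  0  0  1  2  2  2  2  2  2  2  2  2
 P  0  0  1  2  2  2  2  2  2  2  2  2
 P  0  0  1  2  2  2  2  2  2  2  2  2
 B  0  1  1  2  3  3  3  3  3  3  3  3
 G  0  1  1  2  3  4  4  4  4  4  4  4
 J  0  1  1  2  3  4  4  5  5  5  5  5
 P  0  1  2  2  3  4  4  5  5  5  5  5
 G  0  1  2  3  3  4  5  5  5  6  6  6
dp[11][11] = 6. One LCS (by backtracking along matches): PGBGJG.

6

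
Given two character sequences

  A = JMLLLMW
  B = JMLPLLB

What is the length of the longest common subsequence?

5

Match J (A #1, B #1) → M (A #2, B #2) → L (A #3, B #3) → L (A #4, B #5) → L (A #5, B #6) — 5 characters in the same relative order in both, and the DP table's final entry dp[7][7] is also 5, so no common subsequence is longer.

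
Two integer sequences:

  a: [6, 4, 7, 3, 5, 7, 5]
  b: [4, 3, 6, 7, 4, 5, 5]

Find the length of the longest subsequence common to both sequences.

Let dp[i][j] be the LCS length of the first i values of a and the first j values of b. dp[i][j] = dp[i-1][j-1]+1 when the i-th and j-th values match, else max(dp[i-1][j], dp[i][j-1]).
    ·  4  3  6  7  4  5  5
 ·  0  0  0  0  0  0  0  0
 6  0  0  0  1  1  1  1  1
 4  0  1  1  1  1  2  2  2
 7  0  1  1  1  2  2  2  2
 3  0  1  2  2  2  2  2  2
 5  0  1  2  2  2  2  3  3
 7  0  1  2  2  3  3  3  3
 5  0  1  2  2  3  3  4  4
dp[7][7] = 4. One LCS (by backtracking along matches): 6, 4, 5, 5.

4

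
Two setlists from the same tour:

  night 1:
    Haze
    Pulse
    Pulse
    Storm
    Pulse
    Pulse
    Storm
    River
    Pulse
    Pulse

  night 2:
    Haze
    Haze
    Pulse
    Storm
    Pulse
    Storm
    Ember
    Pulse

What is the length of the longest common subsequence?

Taking Haze [1,2] → Pulse [3,3] → Storm [4,4] → Pulse [6,5] → Storm [7,6] → Pulse [10,8] gives a common subsequence of length 6. The LCS DP gives dp[10][8] = 6, so this is optimal.

6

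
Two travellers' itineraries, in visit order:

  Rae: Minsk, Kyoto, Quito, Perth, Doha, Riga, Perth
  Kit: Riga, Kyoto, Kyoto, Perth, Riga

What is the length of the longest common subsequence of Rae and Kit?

3

One common subsequence of length 3: Kyoto at Rae[2]=Kit[3], then Perth at Rae[4]=Kit[4], then Riga at Rae[6]=Kit[5]. The LCS DP gives dp[7][5] = 3, so this is optimal.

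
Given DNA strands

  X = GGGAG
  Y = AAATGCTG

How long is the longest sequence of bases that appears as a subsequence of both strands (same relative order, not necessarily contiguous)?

Taking G at X[1]=Y[5], G at X[5]=Y[8] gives a common subsequence of length 2. Since dp[5][8] = 2, nothing longer is possible.

2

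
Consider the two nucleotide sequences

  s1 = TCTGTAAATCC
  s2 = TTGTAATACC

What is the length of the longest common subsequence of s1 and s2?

Let dp[i][j] be the LCS length of the first i bases of s1 and the first j bases of s2. dp[i][j] = dp[i-1][j-1]+1 when the i-th and j-th bases match, else max(dp[i-1][j], dp[i][j-1]).
    ·  T  T  G  T  A  A  T  A  C  C
 ·  0  0  0  0  0  0  0  0  0  0  0
 T  0  1  1  1  1  1  1  1  1  1  1
 C  0  1  1  1  1  1  1  1  1  2  2
 T  0  1  2  2  2  2  2  2  2  2  2
 G  0  1  2  3  3  3  3  3  3  3  3
 T  0  1  2  3  4  4  4  4  4  4  4
 A  0  1  2  3  4  5  5  5  5  5  5
 A  0  1  2  3  4  5  6  6  6  6  6
 A  0  1  2  3  4  5  6  6  7  7  7
 T  0  1  2  3  4  5  6  7  7  7  7
 C  0  1  2  3  4  5  6  7  7  8  8
 C  0  1  2  3  4  5  6  7  7  8  9
dp[11][10] = 9. One LCS (by backtracking along matches): TTGTAAACC.

9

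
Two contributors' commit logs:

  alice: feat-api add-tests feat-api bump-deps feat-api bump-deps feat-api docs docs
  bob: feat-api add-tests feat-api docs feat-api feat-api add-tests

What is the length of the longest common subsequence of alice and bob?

5

Taking feat-api [1,1], add-tests [2,2], feat-api [3,3], feat-api [5,5], feat-api [7,6] gives a common subsequence of length 5. Since dp[9][7] = 5, nothing longer is possible.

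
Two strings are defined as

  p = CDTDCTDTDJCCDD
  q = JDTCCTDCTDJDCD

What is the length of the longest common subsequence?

One common subsequence of length 10: D (p #2, q #2), T (p #3, q #3), C (p #5, q #5), T (p #6, q #6), D (p #7, q #7), T (p #8, q #9), D (p #9, q #10), J (p #10, q #11), C (p #12, q #13), D (p #14, q #14). The LCS DP gives dp[14][14] = 10, so this is optimal.

10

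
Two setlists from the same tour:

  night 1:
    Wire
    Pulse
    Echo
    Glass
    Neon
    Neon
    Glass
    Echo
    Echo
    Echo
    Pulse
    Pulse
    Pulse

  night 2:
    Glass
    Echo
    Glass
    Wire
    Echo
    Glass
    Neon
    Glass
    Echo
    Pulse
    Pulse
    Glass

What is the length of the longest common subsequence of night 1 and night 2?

Taking Wire at night 1[1]=night 2[4] → Echo at night 1[3]=night 2[5] → Glass at night 1[4]=night 2[6] → Neon at night 1[6]=night 2[7] → Glass at night 1[7]=night 2[8] → Echo at night 1[10]=night 2[9] → Pulse at night 1[11]=night 2[10] → Pulse at night 1[12]=night 2[11] gives a common subsequence of length 8, and the DP table's final entry dp[13][12] is also 8, so no common subsequence is longer.

8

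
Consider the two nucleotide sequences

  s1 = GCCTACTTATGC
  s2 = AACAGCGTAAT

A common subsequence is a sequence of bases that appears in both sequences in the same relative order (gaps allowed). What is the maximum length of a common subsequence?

Let dp[i][j] be the LCS length of the first i bases of s1 and the first j bases of s2. dp[i][j] = dp[i-1][j-1]+1 when the i-th and j-th bases match, else max(dp[i-1][j], dp[i][j-1]).
    ·  A  A  C  A  G  C  G  T  A  A  T
 ·  0  0  0  0  0  0  0  0  0  0  0  0
 G  0  0  0  0  0  1  1  1  1  1  1  1
 C  0  0  0  1  1  1  2  2  2  2  2  2
 C  0  0  0  1  1  1  2  2  2  2  2  2
 T  0  0  0  1  1  1  2  2  3  3  3  3
 A  0  1  1  1  2  2  2  2  3  4  4  4
 C  0  1  1  2  2  2  3  3  3  4  4  4
 T  0  1  1  2  2  2  3  3  4  4  4  5
 T  0  1  1  2  2  2  3  3  4  4  4  5
 A  0  1  2  2  3  3  3  3  4  5  5  5
 T  0  1  2  2  3  3  3  3  4  5  5  6
 G  0  1  2  2  3  4  4  4  4  5  5  6
 C  0  1  2  3  3  4  5  5  5  5  5  6
dp[12][11] = 6. One LCS (by backtracking along matches): GCTAAT.

6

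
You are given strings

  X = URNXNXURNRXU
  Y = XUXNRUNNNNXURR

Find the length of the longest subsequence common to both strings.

8

Taking U (X #1, Y #2); then R (X #2, Y #5); then N (X #3, Y #9); then N (X #5, Y #10); then X (X #6, Y #11); then U (X #7, Y #12); then R (X #8, Y #13); then R (X #10, Y #14) gives a common subsequence of length 8. Since dp[12][14] = 8, nothing longer is possible.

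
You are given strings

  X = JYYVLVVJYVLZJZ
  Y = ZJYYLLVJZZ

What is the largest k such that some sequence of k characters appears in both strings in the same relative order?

8

Let dp[i][j] be the LCS length of the first i characters of X and the first j characters of Y. dp[i][j] = dp[i-1][j-1]+1 when the i-th and j-th characters match, else max(dp[i-1][j], dp[i][j-1]).
    ·  Z  J  Y  Y  L  L  V  J  Z  Z
 ·  0  0  0  0  0  0  0  0  0  0  0
 J  0  0  1  1  1  1  1  1  1  1  1
 Y  0  0  1  2  2  2  2  2  2  2  2
 Y  0  0  1  2  3  3  3  3  3  3  3
 V  0  0  1  2  3  3  3  4  4  4  4
 L  0  0  1  2  3  4  4  4  4  4  4
 V  0  0  1  2  3  4  4  5  5  5  5
 V  0  0  1  2  3  4  4  5  5  5  5
 J  0  0  1  2  3  4  4  5  6  6  6
 Y  0  0  1  2  3  4  4  5  6  6  6
 V  0  0  1  2  3  4  4  5  6  6  6
 L  0  0  1  2  3  4  5  5  6  6  6
 Z  0  1  1  2  3  4  5  5  6  7  7
 J  0  1  2  2  3  4  5  5  6  7  7
 Z  0  1  2  2  3  4  5  5  6  7  8
dp[14][10] = 8. One LCS (by backtracking along matches): JYYLVJZZ.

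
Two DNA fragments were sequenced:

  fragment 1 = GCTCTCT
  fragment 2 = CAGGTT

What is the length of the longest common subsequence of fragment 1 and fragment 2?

Let dp[i][j] be the LCS length of the first i bases of fragment 1 and the first j bases of fragment 2. dp[i][j] = dp[i-1][j-1]+1 when the i-th and j-th bases match, else max(dp[i-1][j], dp[i][j-1]).
    ·  C  A  G  G  T  T
 ·  0  0  0  0  0  0  0
 G  0  0  0  1  1  1  1
 C  0  1  1  1  1  1  1
 T  0  1  1  1  1  2  2
 C  0  1  1  1  1  2  2
 T  0  1  1  1  1  2  3
 C  0  1  1  1  1  2  3
 T  0  1  1  1  1  2  3
dp[7][6] = 3. One LCS (by backtracking along matches): GTT.

3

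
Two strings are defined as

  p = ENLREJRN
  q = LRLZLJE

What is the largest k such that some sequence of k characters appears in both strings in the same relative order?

Let dp[i][j] be the LCS length of the first i characters of p and the first j characters of q. dp[i][j] = dp[i-1][j-1]+1 when the i-th and j-th characters match, else max(dp[i-1][j], dp[i][j-1]).
    ·  L  R  L  Z  L  J  E
 ·  0  0  0  0  0  0  0  0
 E  0  0  0  0  0  0  0  1
 N  0  0  0  0  0  0  0  1
 L  0  1  1  1  1  1  1  1
 R  0  1  2  2  2  2  2  2
 E  0  1  2  2  2  2  2  3
 J  0  1  2  2  2  2  3  3
 R  0  1  2  2  2  2  3  3
 N  0  1  2  2  2  2  3  3
dp[8][7] = 3. One LCS (by backtracking along matches): LRE.

3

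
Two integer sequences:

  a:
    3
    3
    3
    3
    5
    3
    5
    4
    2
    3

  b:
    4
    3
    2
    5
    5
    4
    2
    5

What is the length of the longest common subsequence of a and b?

Taking 3 (a #1, b #2) → 5 (a #5, b #4) → 5 (a #7, b #5) → 4 (a #8, b #6) → 2 (a #9, b #7) gives a common subsequence of length 5. Since dp[10][8] = 5, nothing longer is possible.

5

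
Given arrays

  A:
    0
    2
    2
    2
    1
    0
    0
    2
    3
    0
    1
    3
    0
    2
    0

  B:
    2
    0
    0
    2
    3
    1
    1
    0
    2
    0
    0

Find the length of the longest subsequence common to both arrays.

Match 2 at A[4]=B[1], then 0 at A[6]=B[2], then 0 at A[7]=B[3], then 2 at A[8]=B[4], then 3 at A[9]=B[5], then 1 at A[11]=B[7], then 0 at A[13]=B[8], then 2 at A[14]=B[9], then 0 at A[15]=B[11] — 9 values in the same relative order in both. Since dp[15][11] = 9, nothing longer is possible.

9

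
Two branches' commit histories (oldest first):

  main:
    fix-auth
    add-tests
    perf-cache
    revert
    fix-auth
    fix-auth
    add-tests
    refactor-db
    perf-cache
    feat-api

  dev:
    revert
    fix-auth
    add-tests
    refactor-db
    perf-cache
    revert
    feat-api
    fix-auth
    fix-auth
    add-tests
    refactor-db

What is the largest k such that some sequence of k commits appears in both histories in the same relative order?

8

One common subsequence of length 8: fix-auth at main[1]=dev[2] → add-tests at main[2]=dev[3] → perf-cache at main[3]=dev[5] → revert at main[4]=dev[6] → fix-auth at main[5]=dev[8] → fix-auth at main[6]=dev[9] → add-tests at main[7]=dev[10] → refactor-db at main[8]=dev[11]. Since dp[10][11] = 8, nothing longer is possible.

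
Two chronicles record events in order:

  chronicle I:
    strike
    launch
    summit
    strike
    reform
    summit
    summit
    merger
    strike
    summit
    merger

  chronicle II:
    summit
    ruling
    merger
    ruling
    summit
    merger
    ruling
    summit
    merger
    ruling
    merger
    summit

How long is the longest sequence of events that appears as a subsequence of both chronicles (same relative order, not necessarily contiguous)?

5

Match summit [3,1], summit [6,5], summit [7,8], merger [8,11], summit [10,12] — 5 events in the same relative order in both. dp[11][12] = 5 confirms this is the maximum.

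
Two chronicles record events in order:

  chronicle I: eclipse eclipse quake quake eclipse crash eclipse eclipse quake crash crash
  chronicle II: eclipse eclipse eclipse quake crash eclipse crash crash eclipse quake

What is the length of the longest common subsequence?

One common subsequence of length 7: eclipse (chronicle I #1, chronicle II #2), eclipse (chronicle I #2, chronicle II #3), quake (chronicle I #3, chronicle II #4), eclipse (chronicle I #5, chronicle II #6), crash (chronicle I #6, chronicle II #8), eclipse (chronicle I #8, chronicle II #9), quake (chronicle I #9, chronicle II #10). Since dp[11][10] = 7, nothing longer is possible.

7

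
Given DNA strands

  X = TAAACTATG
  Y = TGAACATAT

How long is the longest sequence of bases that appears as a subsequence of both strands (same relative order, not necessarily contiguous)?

Match T at X[1]=Y[1], then A at X[2]=Y[3], then A at X[3]=Y[4], then A at X[4]=Y[6], then T at X[6]=Y[7], then A at X[7]=Y[8], then T at X[8]=Y[9] — 7 bases in the same relative order in both, and the DP table's final entry dp[9][9] is also 7, so no common subsequence is longer.

7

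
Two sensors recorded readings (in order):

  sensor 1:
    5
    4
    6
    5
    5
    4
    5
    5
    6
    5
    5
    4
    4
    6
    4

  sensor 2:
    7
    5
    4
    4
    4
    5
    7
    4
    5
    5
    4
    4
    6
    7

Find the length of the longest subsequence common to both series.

9

Match 5 [1,2] → 4 [2,5] → 5 [4,6] → 4 [6,8] → 5 [10,9] → 5 [11,10] → 4 [12,11] → 4 [13,12] → 6 [14,13] — 9 values in the same relative order in both. The LCS DP gives dp[15][14] = 9, so this is optimal.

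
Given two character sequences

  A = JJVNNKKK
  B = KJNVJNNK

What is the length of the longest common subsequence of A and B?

Let dp[i][j] be the LCS length of the first i characters of A and the first j characters of B. dp[i][j] = dp[i-1][j-1]+1 when the i-th and j-th characters match, else max(dp[i-1][j], dp[i][j-1]).
    ·  K  J  N  V  J  N  N  K
 ·  0  0  0  0  0  0  0  0  0
 J  0  0  1  1  1  1  1  1  1
 J  0  0  1  1  1  2  2  2  2
 V  0  0  1  1  2  2  2  2  2
 N  0  0  1  2  2  2  3  3  3
 N  0  0  1  2  2  2  3  4  4
 K  0  1  1  2  2  2  3  4  5
 K  0  1  1  2  2  2  3  4  5
 K  0  1  1  2  2  2  3  4  5
dp[8][8] = 5. One LCS (by backtracking along matches): JJNNK.

5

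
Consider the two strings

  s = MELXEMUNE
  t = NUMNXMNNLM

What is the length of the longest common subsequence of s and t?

4

Pick M (s #1, t #3), X (s #4, t #5), M (s #6, t #6), N (s #8, t #8); all 4 characters appear in both, in order. dp[9][10] = 4 confirms this is the maximum.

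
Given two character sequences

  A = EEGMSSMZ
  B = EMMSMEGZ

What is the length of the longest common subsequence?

5

Let dp[i][j] be the LCS length of the first i characters of A and the first j characters of B. dp[i][j] = dp[i-1][j-1]+1 when the i-th and j-th characters match, else max(dp[i-1][j], dp[i][j-1]).
    ·  E  M  M  S  M  E  G  Z
 ·  0  0  0  0  0  0  0  0  0
 E  0  1  1  1  1  1  1  1  1
 E  0  1  1  1  1  1  2  2  2
 G  0  1  1  1  1  1  2  3  3
 M  0  1  2  2  2  2  2  3  3
 S  0  1  2  2  3  3  3  3  3
 S  0  1  2  2  3  3  3  3  3
 M  0  1  2  3  3  4  4  4  4
 Z  0  1  2  3  3  4  4  4  5
dp[8][8] = 5. One LCS (by backtracking along matches): EMSMZ.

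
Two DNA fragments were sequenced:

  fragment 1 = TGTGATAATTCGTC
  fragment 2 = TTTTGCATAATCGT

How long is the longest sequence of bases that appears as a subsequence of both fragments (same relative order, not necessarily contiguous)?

11

One common subsequence of length 11: T [1,3], then T [3,4], then G [4,5], then A [5,7], then T [6,8], then A [7,9], then A [8,10], then T [10,11], then C [11,12], then G [12,13], then T [13,14]. Since dp[14][14] = 11, nothing longer is possible.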